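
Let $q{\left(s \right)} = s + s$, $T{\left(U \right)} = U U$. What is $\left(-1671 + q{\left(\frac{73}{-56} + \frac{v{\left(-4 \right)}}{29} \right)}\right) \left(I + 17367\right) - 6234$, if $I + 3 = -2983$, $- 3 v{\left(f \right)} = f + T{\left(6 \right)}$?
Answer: $- \frac{58670956343}{2436} \approx -2.4085 \cdot 10^{7}$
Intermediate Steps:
$T{\left(U \right)} = U^{2}$
$v{\left(f \right)} = -12 - \frac{f}{3}$ ($v{\left(f \right)} = - \frac{f + 6^{2}}{3} = - \frac{f + 36}{3} = - \frac{36 + f}{3} = -12 - \frac{f}{3}$)
$I = -2986$ ($I = -3 - 2983 = -2986$)
$q{\left(s \right)} = 2 s$
$\left(-1671 + q{\left(\frac{73}{-56} + \frac{v{\left(-4 \right)}}{29} \right)}\right) \left(I + 17367\right) - 6234 = \left(-1671 + 2 \left(\frac{73}{-56} + \frac{-12 - - \frac{4}{3}}{29}\right)\right) \left(-2986 + 17367\right) - 6234 = \left(-1671 + 2 \left(73 \left(- \frac{1}{56}\right) + \left(-12 + \frac{4}{3}\right) \frac{1}{29}\right)\right) 14381 - 6234 = \left(-1671 + 2 \left(- \frac{73}{56} - \frac{32}{87}\right)\right) 14381 - 6234 = \left(-1671 + 2 \left(- \frac{8143}{4872}\right)\right) 14381 - 6234 = \left(-1671 - \frac{8143}{2436}\right) 14381 - 6234 = \left(- \frac{4078699}{2436}\right) 14381 - 6234 = - \frac{58655770319}{2436} - 6234 = - \frac{58670956343}{2436}$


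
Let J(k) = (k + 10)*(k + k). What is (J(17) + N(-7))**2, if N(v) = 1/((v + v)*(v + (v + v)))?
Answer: 72842231449/86436 ≈ 8.4273e+5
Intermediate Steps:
N(v) = 1/(6*v**2) (N(v) = 1/((2*v)*(v + 2*v)) = 1/((2*v)*(3*v)) = 1/(6*v**2))
J(k) = 2*k*(10 + k) (J(k) = (10 + k)*(2*k) = 2*k*(10 + k))
(J(17) + N(-7))**2 = (2*17*(10 + 17) + (1/6)/(-7)**2)**2 = (2*17*27 + (1/6)*(1/49))**2 = (918 + 1/294)**2 = (269893/294)**2 = 72842231449/86436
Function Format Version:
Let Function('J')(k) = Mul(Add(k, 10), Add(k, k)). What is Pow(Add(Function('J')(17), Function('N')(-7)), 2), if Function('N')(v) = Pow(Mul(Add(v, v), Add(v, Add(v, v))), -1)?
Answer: Rational(72842231449, 86436) ≈ 8.4273e+5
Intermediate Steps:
Function('N')(v) = Mul(Rational(1, 6), Pow(v, -2)) (Function('N')(v) = Pow(Mul(Mul(2, v), Add(v, Mul(2, v))), -1) = Pow(Mul(Mul(2, v), Mul(3, v)), -1) = Pow(Mul(6, Pow(v, 2)), -1) = Mul(Rational(1, 6), Pow(v, -2)))
Function('J')(k) = Mul(2, k, Add(10, k)) (Function('J')(k) = Mul(Add(10, k), Mul(2, k)) = Mul(2, k, Add(10, k)))
Pow(Add(Function('J')(17), Function('N')(-7)), 2) = Pow(Add(Mul(2, 17, Add(10, 17)), Mul(Rational(1, 6), Pow(-7, -2))), 2) = Pow(Add(Mul(2, 17, 27), Mul(Rational(1, 6), Rational(1, 49))), 2) = Pow(Add(918, Rational(1, 294)), 2) = Pow(Rational(269893, 294), 2) = Rational(72842231449, 86436)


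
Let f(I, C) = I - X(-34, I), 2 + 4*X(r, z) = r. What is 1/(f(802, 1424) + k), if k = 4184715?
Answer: 1/4185526 ≈ 2.3892e-7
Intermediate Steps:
X(r, z) = -1/2 + r/4
f(I, C) = 9 + I (f(I, C) = I - (-1/2 + (1/4)*(-34)) = I - (-1/2 - 17/2) = I - 1*(-9) = I + 9 = 9 + I)
1/(f(802, 1424) + k) = 1/((9 + 802) + 4184715) = 1/(811 + 4184715) = 1/4185526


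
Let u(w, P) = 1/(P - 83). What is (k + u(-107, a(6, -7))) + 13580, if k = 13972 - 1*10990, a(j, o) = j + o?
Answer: 1391207/84 ≈ 16562.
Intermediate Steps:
u(w, P) = 1/(-83 + P)
k = 2982 (k = 13972 - 10990 = 2982)
(k + u(-107, a(6, -7))) + 13580 = (2982 + 1/(-83 + (6 - 7))) + 13580 = (2982 + 1/(-83 - 1)) + 13580 = (2982 + 1/(-84)) + 13580 = (2982 - 1/84) + 13580 = 250487/84 + 13580 = 1391207/84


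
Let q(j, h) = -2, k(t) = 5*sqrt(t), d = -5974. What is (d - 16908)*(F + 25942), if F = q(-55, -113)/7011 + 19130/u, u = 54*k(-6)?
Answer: -4161763515520/7011 + 21886633*I*sqrt(6)/81 ≈ -5.936e+8 + 6.6187e+5*I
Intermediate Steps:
u = 270*I*sqrt(6) (u = 54*(5*sqrt(-6)) = 54*(5*(I*sqrt(6))) = 54*(5*I*sqrt(6)) = 270*I*sqrt(6) ≈ 661.36*I)
F = -2/7011 - 1913*I*sqrt(6)/162 (F = -2/7011 + 19130/((270*I*sqrt(6))) = -2*1/7011 + 19130*(-I*sqrt(6)/1620) = -2/7011 - 1913*I*sqrt(6)/162 ≈ -0.00028527 - 28.925*I)
(d - 16908)*(F + 25942) = (-5974 - 16908)*((-2/7011 - 1913*I*sqrt(6)/162) + 25942) = -22882*(181879360/7011 - 1913*I*sqrt(6)/162) = -4161763515520/7011 + 21886633*I*sqrt(6)/81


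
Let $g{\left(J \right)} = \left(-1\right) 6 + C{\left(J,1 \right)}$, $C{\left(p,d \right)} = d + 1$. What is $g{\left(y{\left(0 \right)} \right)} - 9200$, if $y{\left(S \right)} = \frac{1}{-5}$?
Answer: $-9204$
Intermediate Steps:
$C{\left(p,d \right)} = 1 + d$
$y{\left(S \right)} = - \frac{1}{5}$
$g{\left(J \right)} = -4$ ($g{\left(J \right)} = \left(-1\right) 6 + \left(1 + 1\right) = -6 + 2 = -4$)
$g{\left(y{\left(0 \right)} \right)} - 9200 = -4 - 9200 = -9204$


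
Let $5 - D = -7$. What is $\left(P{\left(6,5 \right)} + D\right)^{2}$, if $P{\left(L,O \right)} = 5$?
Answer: $289$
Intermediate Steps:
$D = 12$ ($D = 5 - -7 = 5 + 7 = 12$)
$\left(P{\left(6,5 \right)} + D\right)^{2} = \left(5 + 12\right)^{2} = 17^{2} = 289$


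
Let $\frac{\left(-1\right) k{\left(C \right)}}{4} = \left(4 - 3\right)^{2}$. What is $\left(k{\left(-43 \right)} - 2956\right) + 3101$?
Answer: $141$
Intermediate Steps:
$k{\left(C \right)} = -4$ ($k{\left(C \right)} = - 4 \left(4 - 3\right)^{2} = - 4 \cdot 1^{2} = \left(-4\right) 1 = -4$)
$\left(k{\left(-43 \right)} - 2956\right) + 3101 = \left(-4 - 2956\right) + 3101 = -2960 + 3101 = 141$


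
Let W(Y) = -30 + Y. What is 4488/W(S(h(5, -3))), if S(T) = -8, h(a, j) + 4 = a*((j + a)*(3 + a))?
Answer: -2244/19 ≈ -118.11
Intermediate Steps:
h(a, j) = -4 + a*(3 + a)*(a + j) (h(a, j) = -4 + a*((j + a)*(3 + a)) = -4 + a*((a + j)*(3 + a)) = -4 + a*((3 + a)*(a + j)) = -4 + a*(3 + a)*(a + j))
4488/W(S(h(5, -3))) = 4488/(-30 - 8) = 4488/(-38) = 4488*(-1/38) = -2244/19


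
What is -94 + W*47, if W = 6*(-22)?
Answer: -6298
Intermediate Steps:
W = -132
-94 + W*47 = -94 - 132*47 = -94 - 6204 = -6298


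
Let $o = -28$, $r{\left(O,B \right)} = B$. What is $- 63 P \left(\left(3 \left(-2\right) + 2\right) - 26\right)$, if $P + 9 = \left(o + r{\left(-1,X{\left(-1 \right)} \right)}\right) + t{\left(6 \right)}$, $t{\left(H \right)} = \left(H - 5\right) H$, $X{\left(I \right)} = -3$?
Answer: $-64260$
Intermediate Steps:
$t{\left(H \right)} = H \left(-5 + H\right)$ ($t{\left(H \right)} = \left(-5 + H\right) H = H \left(-5 + H\right)$)
$P = -34$ ($P = -9 + \left(\left(-28 - 3\right) + 6 \left(-5 + 6\right)\right) = -9 + \left(-31 + 6 \cdot 1\right) = -9 + \left(-31 + 6\right) = -9 - 25 = -34$)
$- 63 P \left(\left(3 \left(-2\right) + 2\right) - 26\right) = \left(-63\right) \left(-34\right) \left(\left(3 \left(-2\right) + 2\right) - 26\right) = 2142 \left(\left(-6 + 2\right) - 26\right) = 2142 \left(-4 - 26\right) = 2142 \left(-30\right) = -64260$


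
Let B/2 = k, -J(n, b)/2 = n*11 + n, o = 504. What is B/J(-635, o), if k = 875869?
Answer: 875869/7620 ≈ 114.94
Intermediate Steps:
J(n, b) = -24*n (J(n, b) = -2*(n*11 + n) = -2*(11*n + n) = -24*n)
B = 1751738 (B = 2*875869 = 1751738)
B/J(-635, o) = 1751738/((-24*(-635))) = 1751738/15240 = 1751738*(1/15240) = 875869/7620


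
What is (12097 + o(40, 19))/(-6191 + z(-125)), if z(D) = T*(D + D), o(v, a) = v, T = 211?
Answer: -12137/58941 ≈ -0.20592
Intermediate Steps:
z(D) = 422*D (z(D) = 211*(D + D) = 211*(2*D) = 422*D)
(12097 + o(40, 19))/(-6191 + z(-125)) = (12097 + 40)/(-6191 + 422*(-125)) = 12137/(-6191 - 52750) = 12137/(-58941) = 12137*(-1/58941) = -12137/58941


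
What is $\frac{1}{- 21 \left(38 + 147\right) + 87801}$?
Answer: $\frac{1}{83916} \approx 1.1917 \cdot 10^{-5}$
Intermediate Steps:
$\frac{1}{- 21 \left(38 + 147\right) + 87801} = \frac{1}{\left(-21\right) 185 + 87801} = \frac{1}{-3885 + 87801} = \frac{1}{83916}$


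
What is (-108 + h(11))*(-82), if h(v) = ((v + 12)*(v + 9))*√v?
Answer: 8856 - 37720*√11 ≈ -1.1625e+5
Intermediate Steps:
h(v) = √v*(9 + v)*(12 + v) (h(v) = ((12 + v)*(9 + v))*√v = ((9 + v)*(12 + v))*√v = √v*(9 + v)*(12 + v))
(-108 + h(11))*(-82) = (-108 + √11*(108 + 11² + 21*11))*(-82) = (-108 + √11*(108 + 121 + 231))*(-82) = (-108 + √11*460)*(-82) = (-108 + 460*√11)*(-82) = 8856 - 37720*√11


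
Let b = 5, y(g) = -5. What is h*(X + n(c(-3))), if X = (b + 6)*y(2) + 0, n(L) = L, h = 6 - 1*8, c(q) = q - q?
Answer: 110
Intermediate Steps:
c(q) = 0
h = -2 (h = 6 - 8 = -2)
X = -55 (X = (5 + 6)*(-5) + 0 = 11*(-5) + 0 = -55 + 0 = -55)
h*(X + n(c(-3))) = -2*(-55 + 0) = -2*(-55) = 110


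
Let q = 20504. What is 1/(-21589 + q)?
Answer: -1/1085 ≈ -0.00092166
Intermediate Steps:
1/(-21589 + q) = 1/(-21589 + 20504) = 1/(-1085) = -1/1085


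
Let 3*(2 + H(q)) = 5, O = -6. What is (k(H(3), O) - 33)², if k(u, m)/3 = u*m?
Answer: 729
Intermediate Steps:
H(q) = -⅓ (H(q) = -2 + (⅓)*5 = -2 + 5/3 = -⅓)
k(u, m) = 3*m*u (k(u, m) = 3*(u*m) = 3*(m*u) = 3*m*u)
(k(H(3), O) - 33)² = (3*(-6)*(-⅓) - 33)² = (6 - 33)² = (-27)² = 729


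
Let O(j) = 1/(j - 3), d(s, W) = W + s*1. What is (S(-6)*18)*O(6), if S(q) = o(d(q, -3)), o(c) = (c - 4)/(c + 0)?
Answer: 26/3 ≈ 8.6667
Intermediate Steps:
d(s, W) = W + s
O(j) = 1/(-3 + j)
o(c) = (-4 + c)/c
S(q) = (-7 + q)/(-3 + q) (S(q) = (-4 + (-3 + q))/(-3 + q) = (-7 + q)/(-3 + q))
(S(-6)*18)*O(6) = (((-7 - 6)/(-3 - 6))*18)/(-3 + 6) = ((-13/(-9))*18)/3 = (-1/9*(-13)*18)*(1/3) = ((13/9)*18)*(1/3) = 26*(1/3) = 26/3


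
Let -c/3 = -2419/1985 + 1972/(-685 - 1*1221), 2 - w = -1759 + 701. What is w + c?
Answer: 2017994851/1891705 ≈ 1066.8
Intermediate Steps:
w = 1060 (w = 2 - (-1759 + 701) = 2 - 1*(-1058) = 2 + 1058 = 1060)
c = 12787551/1891705 (c = -3*(-2419/1985 + 1972/(-685 - 1*1221)) = -3*(-2419*1/1985 + 1972/(-685 - 1221)) = -3*(-2419/1985 + 1972/(-1906)) = -3*(-2419/1985 + 1972*(-1/1906)) = -3*(-2419/1985 - 986/953) = -3*(-4262517/1891705) = 12787551/1891705 ≈ 6.7598)
w + c = 1060 + 12787551/1891705 = 2017994851/1891705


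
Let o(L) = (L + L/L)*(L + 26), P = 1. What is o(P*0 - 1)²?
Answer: 0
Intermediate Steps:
o(L) = (1 + L)*(26 + L) (o(L) = (L + 1)*(26 + L) = (1 + L)*(26 + L))
o(P*0 - 1)² = (26 + (1*0 - 1)² + 27*(1*0 - 1))² = (26 + (0 - 1)² + 27*(0 - 1))² = (26 + (-1)² + 27*(-1))² = (26 + 1 - 27)² = 0² = 0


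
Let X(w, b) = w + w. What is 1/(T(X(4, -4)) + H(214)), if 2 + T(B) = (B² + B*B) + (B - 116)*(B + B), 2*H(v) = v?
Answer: -1/1495 ≈ -0.00066890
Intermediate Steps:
X(w, b) = 2*w
H(v) = v/2
T(B) = -2 + 2*B² + 2*B*(-116 + B) (T(B) = -2 + ((B² + B*B) + (B - 116)*(B + B)) = -2 + ((B² + B²) + (-116 + B)*(2*B)) = -2 + (2*B² + 2*B*(-116 + B)) = -2 + 2*B² + 2*B*(-116 + B))
1/(T(X(4, -4)) + H(214)) = 1/((-2 - 464*4 + 4*(2*4)²) + (½)*214) = 1/((-2 - 232*8 + 4*8²) + 107) = 1/((-2 - 1856 + 4*64) + 107) = 1/((-2 - 1856 + 256) + 107) = 1/(-1602 + 107) = 1/(-1495) = -1/1495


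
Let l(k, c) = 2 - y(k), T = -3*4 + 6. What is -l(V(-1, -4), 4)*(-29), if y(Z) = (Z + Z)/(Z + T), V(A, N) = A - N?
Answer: 116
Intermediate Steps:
T = -6 (T = -12 + 6 = -6)
y(Z) = 2*Z/(-6 + Z) (y(Z) = (Z + Z)/(Z - 6) = (2*Z)/(-6 + Z) = 2*Z/(-6 + Z))
l(k, c) = 2 - 2*k/(-6 + k)
-l(V(-1, -4), 4)*(-29) = -(-12/(-6 + (-1 - 1*(-4))))*(-29) = -(-12/(-6 + (-1 + 4)))*(-29) = -(-12/(-6 + 3))*(-29) = -(-12/(-3))*(-29) = -(-12*(-⅓))*(-29) = -4*(-29) = -1*(-116) = 116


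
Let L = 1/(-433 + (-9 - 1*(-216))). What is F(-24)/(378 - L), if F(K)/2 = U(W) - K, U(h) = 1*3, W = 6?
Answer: 12204/85429 ≈ 0.14286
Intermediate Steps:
L = -1/226 (L = 1/(-433 + (-9 + 216)) = 1/(-433 + 207) = 1/(-226) = -1/226 ≈ -0.0044248)
U(h) = 3
F(K) = 6 - 2*K (F(K) = 2*(3 - K) = 6 - 2*K)
F(-24)/(378 - L) = (6 - 2*(-24))/(378 - 1*(-1/226)) = (6 + 48)/(378 + 1/226) = 54/(85429/226) = 54*(226/85429) = 12204/85429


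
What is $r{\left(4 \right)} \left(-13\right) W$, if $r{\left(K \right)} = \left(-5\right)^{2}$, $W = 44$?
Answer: $-14300$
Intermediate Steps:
$r{\left(K \right)} = 25$
$r{\left(4 \right)} \left(-13\right) W = 25 \left(-13\right) 44 = \left(-325\right) 44 = -14300$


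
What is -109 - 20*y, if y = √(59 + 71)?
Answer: -109 - 20*√130 ≈ -337.04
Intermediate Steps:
y = √130 ≈ 11.402
-109 - 20*y = -109 - 20*√130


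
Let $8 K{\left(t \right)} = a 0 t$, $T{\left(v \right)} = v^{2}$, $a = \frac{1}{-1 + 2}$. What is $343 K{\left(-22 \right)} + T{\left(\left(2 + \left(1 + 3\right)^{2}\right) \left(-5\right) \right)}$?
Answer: $8100$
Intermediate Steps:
$a = 1$ ($a = 1^{-1} = 1$)
$K{\left(t \right)} = 0$ ($K{\left(t \right)} = \frac{1 \cdot 0 t}{8} = \frac{0 t}{8} = \frac{1}{8} \cdot 0 = 0$)
$343 K{\left(-22 \right)} + T{\left(\left(2 + \left(1 + 3\right)^{2}\right) \left(-5\right) \right)} = 343 \cdot 0 + \left(\left(2 + \left(1 + 3\right)^{2}\right) \left(-5\right)\right)^{2} = 0 + \left(\left(2 + 4^{2}\right) \left(-5\right)\right)^{2} = 0 + \left(\left(2 + 16\right) \left(-5\right)\right)^{2} = 0 + \left(18 \left(-5\right)\right)^{2} = 0 + \left(-90\right)^{2} = 0 + 8100 = 8100$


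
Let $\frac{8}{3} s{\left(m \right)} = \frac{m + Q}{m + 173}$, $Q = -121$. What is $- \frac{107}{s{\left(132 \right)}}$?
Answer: $- \frac{261080}{33} \approx -7911.5$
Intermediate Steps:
$s{\left(m \right)} = \frac{3 \left(-121 + m\right)}{8 \left(173 + m\right)}$ ($s{\left(m \right)} = \frac{3 \frac{m - 121}{m + 173}}{8} = \frac{3 \frac{-121 + m}{173 + m}}{8} = \frac{3 \left(-121 + m\right)}{8 \left(173 + m\right)}$)
$- \frac{107}{s{\left(132 \right)}} = - \frac{107}{\frac{3}{8} \frac{1}{173 + 132} \left(-121 + 132\right)} = - \frac{107}{\frac{3}{8} \cdot \frac{1}{305} \cdot 11} = - \frac{107}{\frac{33}{2440}} = \left(-107\right) \frac{2440}{33} = - \frac{261080}{33}$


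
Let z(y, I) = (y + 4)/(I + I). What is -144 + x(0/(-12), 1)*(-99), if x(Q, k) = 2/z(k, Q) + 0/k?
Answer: -144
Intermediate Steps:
z(y, I) = (4 + y)/(2*I) (z(y, I) = (4 + y)/((2*I)) = (4 + y)*(1/(2*I)) = (4 + y)/(2*I))
x(Q, k) = 4*Q/(4 + k) (x(Q, k) = 2/(((4 + k)/(2*Q))) + 0/k = 2*(2*Q/(4 + k)) + 0 = 4*Q/(4 + k) + 0 = 4*Q/(4 + k))
-144 + x(0/(-12), 1)*(-99) = -144 + (4*(0/(-12))/(4 + 1))*(-99) = -144 + (4*(0*(-1/12))/5)*(-99) = -144 + (4*0*(1/5))*(-99) = -144 + 0*(-99) = -144 + 0 = -144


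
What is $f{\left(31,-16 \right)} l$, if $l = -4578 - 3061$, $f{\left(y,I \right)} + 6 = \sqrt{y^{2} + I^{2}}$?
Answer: $45834 - 7639 \sqrt{1217} \approx -2.2066 \cdot 10^{5}$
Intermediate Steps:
$f{\left(y,I \right)} = -6 + \sqrt{I^{2} + y^{2}}$ ($f{\left(y,I \right)} = -6 + \sqrt{y^{2} + I^{2}} = -6 + \sqrt{I^{2} + y^{2}}$)
$l = -7639$
$f{\left(31,-16 \right)} l = \left(-6 + \sqrt{\left(-16\right)^{2} + 31^{2}}\right) \left(-7639\right) = \left(-6 + \sqrt{256 + 961}\right) \left(-7639\right) = \left(-6 + \sqrt{1217}\right) \left(-7639\right) = 45834 - 7639 \sqrt{1217}$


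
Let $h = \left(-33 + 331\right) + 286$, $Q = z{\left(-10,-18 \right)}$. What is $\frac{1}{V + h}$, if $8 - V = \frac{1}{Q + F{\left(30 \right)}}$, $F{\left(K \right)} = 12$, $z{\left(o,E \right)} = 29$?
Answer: $\frac{41}{24271} \approx 0.0016893$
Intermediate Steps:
$Q = 29$
$h = 584$ ($h = 298 + 286 = 584$)
$V = \frac{327}{41}$ ($V = 8 - \frac{1}{29 + 12} = 8 - \frac{1}{41} = \frac{327}{41} \approx 7.9756$)
$\frac{1}{V + h} = \frac{1}{\frac{327}{41} + 584} = \frac{1}{\frac{24271}{41}} = \frac{41}{24271}$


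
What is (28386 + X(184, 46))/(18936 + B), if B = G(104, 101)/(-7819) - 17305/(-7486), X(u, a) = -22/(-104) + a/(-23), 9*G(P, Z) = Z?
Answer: 388770880456287/259392920812610 ≈ 1.4988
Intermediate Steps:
G(P, Z) = Z/9
X(u, a) = 11/52 - a/23 (X(u, a) = -22*(-1/104) + a*(-1/23) = 11/52 - a/23)
B = 1217014069/526797306 (B = ((⅑)*101)/(-7819) - 17305/(-7486) = (101/9)*(-1/7819) - 17305*(-1/7486) = -101/70371 + 17305/7486 = 1217014069/526797306 ≈ 2.3102)
(28386 + X(184, 46))/(18936 + B) = (28386 + (11/52 - 1/23*46))/(18936 + 1217014069/526797306) = (28386 + (11/52 - 2))/(9976650800485/526797306) = (28386 - 93/52)*(526797306/9976650800485) = (1475979/52)*(526797306/9976650800485) = 388770880456287/259392920812610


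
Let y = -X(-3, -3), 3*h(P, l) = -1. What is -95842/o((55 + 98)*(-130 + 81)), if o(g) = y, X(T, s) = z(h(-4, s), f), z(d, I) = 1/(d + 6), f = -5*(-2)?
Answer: 1629314/3 ≈ 5.4311e+5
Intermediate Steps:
h(P, l) = -⅓ (h(P, l) = (⅓)*(-1) = -⅓)
f = 10
z(d, I) = 1/(6 + d)
X(T, s) = 3/17 (X(T, s) = 1/(6 - ⅓) = 1/(17/3) = 3/17)
y = -3/17 (y = -1*3/17 = -3/17 ≈ -0.17647)
o(g) = -3/17
-95842/o((55 + 98)*(-130 + 81)) = -95842/(-3/17) = -95842*(-17/3) = 1629314/3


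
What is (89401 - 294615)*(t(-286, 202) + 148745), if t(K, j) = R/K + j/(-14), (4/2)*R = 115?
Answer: -61104151562621/2002 ≈ -3.0522e+10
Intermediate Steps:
R = 115/2 (R = (½)*115 = 115/2 ≈ 57.500)
t(K, j) = -j/14 + 115/(2*K) (t(K, j) = 115/(2*K) + j/(-14) = 115/(2*K) + j*(-1/14) = 115/(2*K) - j/14 = -j/14 + 115/(2*K))
(89401 - 294615)*(t(-286, 202) + 148745) = (89401 - 294615)*((1/14)*(805 - 1*(-286)*202)/(-286) + 148745) = -205214*((1/14)*(-1/286)*(805 + 57772) + 148745) = -205214*((1/14)*(-1/286)*58577 + 148745) = -205214*(-58577/4004 + 148745) = -205214*595516403/4004 = -61104151562621/2002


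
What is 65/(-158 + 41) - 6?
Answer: -59/9 ≈ -6.5556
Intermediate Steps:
65/(-158 + 41) - 6 = 65/(-117) - 6 = -1/117*65 - 6 = -5/9 - 6 = -59/9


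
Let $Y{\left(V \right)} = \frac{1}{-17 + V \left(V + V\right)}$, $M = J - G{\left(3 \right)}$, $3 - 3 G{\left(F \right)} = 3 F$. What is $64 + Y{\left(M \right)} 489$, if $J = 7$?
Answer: $\frac{9769}{145} \approx 67.372$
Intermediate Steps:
$G{\left(F \right)} = 1 - F$ ($G{\left(F \right)} = 1 - \frac{3 F}{3} = 1 - F$)
$M = 9$ ($M = 7 - \left(1 - 3\right) = 7 - -2 = 7 + 2 = 9$)
$Y{\left(V \right)} = \frac{1}{-17 + 2 V^{2}}$ ($Y{\left(V \right)} = \frac{1}{-17 + V 2 V} = \frac{1}{-17 + 2 V^{2}}$)
$64 + Y{\left(M \right)} 489 = 64 + \frac{1}{-17 + 2 \cdot 9^{2}} \cdot 489 = 64 + \frac{1}{-17 + 2 \cdot 81} \cdot 489 = 64 + \frac{1}{-17 + 162} \cdot 489 = 64 + \frac{1}{145} \cdot 489 = 64 + \frac{489}{145} = \frac{9769}{145}$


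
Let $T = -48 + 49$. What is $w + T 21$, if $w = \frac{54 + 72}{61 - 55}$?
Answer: $42$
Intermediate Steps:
$T = 1$
$w = 21$ ($w = \frac{126}{6} = 126 \cdot \frac{1}{6} = 21$)
$w + T 21 = 21 + 1 \cdot 21 = 21 + 21 = 42$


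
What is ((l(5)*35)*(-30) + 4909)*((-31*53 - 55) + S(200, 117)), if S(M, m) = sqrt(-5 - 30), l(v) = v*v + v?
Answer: 45151518 - 26591*I*sqrt(35) ≈ 4.5151e+7 - 1.5731e+5*I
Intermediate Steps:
l(v) = v + v**2 (l(v) = v**2 + v = v + v**2)
S(M, m) = I*sqrt(35) (S(M, m) = sqrt(-35) = I*sqrt(35))
((l(5)*35)*(-30) + 4909)*((-31*53 - 55) + S(200, 117)) = (((5*(1 + 5))*35)*(-30) + 4909)*((-31*53 - 55) + I*sqrt(35)) = (((5*6)*35)*(-30) + 4909)*((-1643 - 55) + I*sqrt(35)) = ((30*35)*(-30) + 4909)*(-1698 + I*sqrt(35)) = (1050*(-30) + 4909)*(-1698 + I*sqrt(35)) = (-31500 + 4909)*(-1698 + I*sqrt(35)) = -26591*(-1698 + I*sqrt(35)) = 45151518 - 26591*I*sqrt(35)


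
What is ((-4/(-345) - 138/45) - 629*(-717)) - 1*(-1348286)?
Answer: 620750201/345 ≈ 1.7993e+6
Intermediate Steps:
((-4/(-345) - 138/45) - 629*(-717)) - 1*(-1348286) = ((-4*(-1/345) - 138*1/45) + 450993) + 1348286 = ((4/345 - 46/15) + 450993) + 1348286 = (-1054/345 + 450993) + 1348286 = 155591531/345 + 1348286 = 620750201/345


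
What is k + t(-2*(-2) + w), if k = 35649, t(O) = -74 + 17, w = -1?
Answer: 35592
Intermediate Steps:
t(O) = -57
k + t(-2*(-2) + w) = 35649 - 57 = 35592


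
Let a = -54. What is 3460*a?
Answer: -186840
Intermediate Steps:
3460*a = 3460*(-54) = -186840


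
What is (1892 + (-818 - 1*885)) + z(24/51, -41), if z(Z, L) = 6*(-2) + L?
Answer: 136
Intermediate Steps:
z(Z, L) = -12 + L
(1892 + (-818 - 1*885)) + z(24/51, -41) = (1892 + (-818 - 1*885)) + (-12 - 41) = (1892 + (-818 - 885)) - 53 = (1892 - 1703) - 53 = 189 - 53 = 136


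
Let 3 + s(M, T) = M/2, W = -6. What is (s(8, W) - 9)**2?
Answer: 64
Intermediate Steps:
s(M, T) = -3 + M/2
(s(8, W) - 9)**2 = ((-3 + (1/2)*8) - 9)**2 = ((-3 + 4) - 9)**2 = (1 - 9)**2 = (-8)**2 = 64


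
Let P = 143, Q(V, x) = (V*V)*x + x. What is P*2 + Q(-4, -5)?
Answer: 201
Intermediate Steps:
Q(V, x) = x + x*V**2 (Q(V, x) = V**2*x + x = x*V**2 + x = x + x*V**2)
P*2 + Q(-4, -5) = 143*2 - 5*(1 + (-4)**2) = 286 - 5*(1 + 16) = 286 - 5*17 = 286 - 85 = 201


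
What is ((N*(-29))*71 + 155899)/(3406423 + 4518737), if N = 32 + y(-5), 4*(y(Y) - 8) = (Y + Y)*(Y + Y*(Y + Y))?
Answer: 203451/5283440 ≈ 0.038507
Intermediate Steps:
y(Y) = 8 + Y*(Y + 2*Y²)/2 (y(Y) = 8 + ((Y + Y)*(Y + Y*(Y + Y)))/4 = 8 + ((2*Y)*(Y + Y*(2*Y)))/4 = 8 + ((2*Y)*(Y + 2*Y²))/4 = 8 + (2*Y*(Y + 2*Y²))/4 = 8 + Y*(Y + 2*Y²)/2)
N = -145/2 (N = 32 + (8 + (-5)³ + (½)*(-5)²) = 32 + (8 - 125 + (½)*25) = 32 + (8 - 125 + 25/2) = 32 - 209/2 = -145/2 ≈ -72.500)
((N*(-29))*71 + 155899)/(3406423 + 4518737) = (-145/2*(-29)*71 + 155899)/(3406423 + 4518737) = ((4205/2)*71 + 155899)/7925160 = (298555/2 + 155899)*(1/7925160) = (610353/2)*(1/7925160) = 203451/5283440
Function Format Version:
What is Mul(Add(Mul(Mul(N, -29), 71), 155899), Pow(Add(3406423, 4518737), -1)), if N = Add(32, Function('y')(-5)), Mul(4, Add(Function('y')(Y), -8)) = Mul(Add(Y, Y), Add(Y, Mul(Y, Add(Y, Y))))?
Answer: Rational(203451, 5283440) ≈ 0.038507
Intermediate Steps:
Function('y')(Y) = Add(8, Mul(Rational(1, 2), Y, Add(Y, Mul(2, Pow(Y, 2))))) (Function('y')(Y) = Add(8, Mul(Rational(1, 4), Mul(Add(Y, Y), Add(Y, Mul(Y, Add(Y, Y)))))) = Add(8, Mul(Rational(1, 4), Mul(Mul(2, Y), Add(Y, Mul(Y, Mul(2, Y)))))) = Add(8, Mul(Rational(1, 4), Mul(Mul(2, Y), Add(Y, Mul(2, Pow(Y, 2)))))) = Add(8, Mul(Rational(1, 4), Mul(2, Y, Add(Y, Mul(2, Pow(Y, 2)))))) = Add(8, Mul(Rational(1, 2), Y, Add(Y, Mul(2, Pow(Y, 2))))))
N = Rational(-145, 2) (N = Add(32, Add(8, Pow(-5, 3), Mul(Rational(1, 2), Pow(-5, 2)))) = Add(32, Add(8, -125, Mul(Rational(1, 2), 25))) = Add(32, Add(8, -125, Rational(25, 2))) = Add(32, Rational(-209, 2)) = Rational(-145, 2) ≈ -72.500)
Mul(Add(Mul(Mul(N, -29), 71), 155899), Pow(Add(3406423, 4518737), -1)) = Mul(Add(Mul(Mul(Rational(-145, 2), -29), 71), 155899), Pow(Add(3406423, 4518737), -1)) = Mul(Add(Mul(Rational(4205, 2), 71), 155899), Pow(7925160, -1)) = Mul(Add(Rational(298555, 2), 155899), Rational(1, 7925160)) = Mul(Rational(610353, 2), Rational(1, 7925160)) = Rational(203451, 5283440)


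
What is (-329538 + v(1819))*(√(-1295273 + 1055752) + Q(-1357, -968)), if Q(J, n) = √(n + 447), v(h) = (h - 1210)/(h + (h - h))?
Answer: 599429013*I*(-√521 - √239521)/1819 ≈ -1.688e+8*I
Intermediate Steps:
v(h) = (-1210 + h)/h (v(h) = (-1210 + h)/(h + 0) = (-1210 + h)/h)
Q(J, n) = √(447 + n)
(-329538 + v(1819))*(√(-1295273 + 1055752) + Q(-1357, -968)) = (-329538 + (-1210 + 1819)/1819)*(√(-1295273 + 1055752) + √(447 - 968)) = (-329538 + (1/1819)*609)*(√(-239521) + √(-521)) = (-329538 + 609/1819)*(I*√239521 + I*√521) = -599429013*(I*√521 + I*√239521)/1819 = -599429013*I*√521/1819 - 599429013*I*√239521/1819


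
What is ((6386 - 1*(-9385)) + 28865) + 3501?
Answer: 48137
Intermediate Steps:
((6386 - 1*(-9385)) + 28865) + 3501 = ((6386 + 9385) + 28865) + 3501 = (15771 + 28865) + 3501 = 44636 + 3501 = 48137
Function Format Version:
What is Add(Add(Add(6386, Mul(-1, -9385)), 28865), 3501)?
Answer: 48137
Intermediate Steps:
Add(Add(Add(6386, Mul(-1, -9385)), 28865), 3501) = Add(Add(Add(6386, 9385), 28865), 3501) = Add(Add(15771, 28865), 3501) = Add(44636, 3501) = 48137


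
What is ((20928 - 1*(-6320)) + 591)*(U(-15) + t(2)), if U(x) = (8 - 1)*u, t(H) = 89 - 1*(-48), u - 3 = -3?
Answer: 3813943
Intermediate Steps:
u = 0 (u = 3 - 3 = 0)
t(H) = 137 (t(H) = 89 + 48 = 137)
U(x) = 0 (U(x) = (8 - 1)*0 = 7*0 = 0)
((20928 - 1*(-6320)) + 591)*(U(-15) + t(2)) = ((20928 - 1*(-6320)) + 591)*(0 + 137) = ((20928 + 6320) + 591)*137 = (27248 + 591)*137 = 27839*137 = 3813943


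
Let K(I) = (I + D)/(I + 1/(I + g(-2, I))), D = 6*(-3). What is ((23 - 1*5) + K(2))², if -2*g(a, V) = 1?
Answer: 144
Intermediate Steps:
g(a, V) = -½ (g(a, V) = -½*1 = -½)
D = -18
K(I) = (-18 + I)/(I + 1/(-½ + I)) (K(I) = (I - 18)/(I + 1/(I - ½)) = (-18 + I)/(I + 1/(-½ + I)))
((23 - 1*5) + K(2))² = ((23 - 1*5) + (18 - 37*2 + 2*2²)/(2 - 1*2 + 2*2²))² = ((23 - 5) + (18 - 74 + 2*4)/(2 - 2 + 2*4))² = (18 + (18 - 74 + 8)/(2 - 2 + 8))² = (18 - 48/8)² = (18 + (⅛)*(-48))² = (18 - 6)² = 12² = 144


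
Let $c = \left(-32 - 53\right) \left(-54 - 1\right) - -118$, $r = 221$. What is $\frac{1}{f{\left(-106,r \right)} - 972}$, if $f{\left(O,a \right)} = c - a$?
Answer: $\frac{1}{3600} \approx 0.00027778$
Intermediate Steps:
$c = 4793$ ($c = \left(-85\right) \left(-55\right) + 118 = 4675 + 118 = 4793$)
$f{\left(O,a \right)} = 4793 - a$
$\frac{1}{f{\left(-106,r \right)} - 972} = \frac{1}{\left(4793 - 221\right) - 972} = \frac{1}{4572 - 972} = \frac{1}{3600}$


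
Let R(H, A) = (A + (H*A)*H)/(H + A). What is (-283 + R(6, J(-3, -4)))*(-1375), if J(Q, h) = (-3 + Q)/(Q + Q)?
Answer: 2673000/7 ≈ 3.8186e+5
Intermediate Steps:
J(Q, h) = (-3 + Q)/(2*Q) (J(Q, h) = (-3 + Q)/((2*Q)) = (-3 + Q)*(1/(2*Q)) = (-3 + Q)/(2*Q))
R(H, A) = (A + A*H²)/(A + H) (R(H, A) = (A + (A*H)*H)/(A + H) = (A + A*H²)/(A + H))
(-283 + R(6, J(-3, -4)))*(-1375) = (-283 + ((½)*(-3 - 3)/(-3))*(1 + 6²)/((½)*(-3 - 3)/(-3) + 6))*(-1375) = (-283 + ((½)*(-⅓)*(-6))*(1 + 36)/((½)*(-⅓)*(-6) + 6))*(-1375) = (-283 + 1*37/(1 + 6))*(-1375) = (-283 + 1*37/7)*(-1375) = (-283 + 1*(⅐)*37)*(-1375) = (-283 + 37/7)*(-1375) = -1944/7*(-1375) = 2673000/7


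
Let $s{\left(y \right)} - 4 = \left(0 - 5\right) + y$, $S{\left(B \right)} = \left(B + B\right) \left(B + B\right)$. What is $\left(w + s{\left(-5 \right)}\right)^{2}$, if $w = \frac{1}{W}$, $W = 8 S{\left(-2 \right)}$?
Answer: $\frac{588289}{16384} \approx 35.906$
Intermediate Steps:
$S{\left(B \right)} = 4 B^{2}$ ($S{\left(B \right)} = 2 B 2 B = 4 B^{2}$)
$s{\left(y \right)} = -1 + y$ ($s{\left(y \right)} = 4 + \left(\left(0 - 5\right) + y\right) = 4 + \left(-5 + y\right) = -1 + y$)
$W = 128$ ($W = 8 \cdot 4 \left(-2\right)^{2} = 8 \cdot 4 \cdot 4 = 8 \cdot 16 = 128$)
$w = \frac{1}{128} \approx 0.0078125$
$\left(w + s{\left(-5 \right)}\right)^{2} = \left(\frac{1}{128} - 6\right)^{2} = \left(- \frac{767}{128}\right)^{2} = \frac{588289}{16384}$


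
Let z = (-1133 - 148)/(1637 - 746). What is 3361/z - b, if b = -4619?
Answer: 974096/427 ≈ 2281.3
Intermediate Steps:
z = -427/297 (z = -1281/891 = -1281*1/891 = -427/297 ≈ -1.4377)
3361/z - b = 3361/(-427/297) - 1*(-4619) = 3361*(-297/427) + 4619 = -998217/427 + 4619 = 974096/427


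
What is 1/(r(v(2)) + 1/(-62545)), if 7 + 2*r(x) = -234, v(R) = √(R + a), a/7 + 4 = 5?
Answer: -125090/15073347 ≈ -0.0082988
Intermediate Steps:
a = 7 (a = -28 + 7*5 = -28 + 35 = 7)
v(R) = √(7 + R) (v(R) = √(R + 7) = √(7 + R))
r(x) = -241/2 (r(x) = -7/2 + (½)*(-234) = -7/2 - 117 = -241/2)
1/(r(v(2)) + 1/(-62545)) = 1/(-241/2 + 1/(-62545)) = 1/(-241/2 - 1/62545) = 1/(-15073347/125090) = -125090/15073347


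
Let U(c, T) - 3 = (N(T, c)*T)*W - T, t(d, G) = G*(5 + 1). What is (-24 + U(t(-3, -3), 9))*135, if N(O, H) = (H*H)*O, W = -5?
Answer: -17718750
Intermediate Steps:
N(O, H) = O*H² (N(O, H) = H²*O = O*H²)
t(d, G) = 6*G (t(d, G) = G*6 = 6*G)
U(c, T) = 3 - T - 5*T²*c² (U(c, T) = 3 + (((T*c²)*T)*(-5) - T) = 3 + ((T²*c²)*(-5) - T) = 3 + (-5*T²*c² - T) = 3 + (-T - 5*T²*c²) = 3 - T - 5*T²*c²)
(-24 + U(t(-3, -3), 9))*135 = (-24 + (3 - 1*9 - 5*9²*(6*(-3))²))*135 = (-24 + (3 - 9 - 5*81*(-18)²))*135 = (-24 + (3 - 9 - 5*81*324))*135 = (-24 + (3 - 9 - 131220))*135 = (-24 - 131226)*135 = -131250*135 = -17718750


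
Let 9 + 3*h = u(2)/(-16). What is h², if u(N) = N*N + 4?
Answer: 361/36 ≈ 10.028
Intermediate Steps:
u(N) = 4 + N² (u(N) = N² + 4 = 4 + N²)
h = -19/6 (h = -3 + ((4 + 2²)/(-16))/3 = -3 + ((4 + 4)*(-1/16))/3 = -3 + (8*(-1/16))/3 = -3 + (⅓)*(-½) = -3 - ⅙ = -19/6 ≈ -3.1667)
h² = (-19/6)² = 361/36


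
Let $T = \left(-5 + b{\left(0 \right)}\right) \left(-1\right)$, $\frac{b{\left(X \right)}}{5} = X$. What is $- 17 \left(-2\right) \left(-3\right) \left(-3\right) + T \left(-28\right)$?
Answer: $166$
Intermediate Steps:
$b{\left(X \right)} = 5 X$
$T = 5$ ($T = \left(-5 + 5 \cdot 0\right) \left(-1\right) = \left(-5 + 0\right) \left(-1\right) = \left(-5\right) \left(-1\right) = 5$)
$- 17 \left(-2\right) \left(-3\right) \left(-3\right) + T \left(-28\right) = - 17 \left(-2\right) \left(-3\right) \left(-3\right) + 5 \left(-28\right) = - 17 \cdot 6 \left(-3\right) - 140 = \left(-17\right) \left(-18\right) - 140 = 306 - 140 = 166$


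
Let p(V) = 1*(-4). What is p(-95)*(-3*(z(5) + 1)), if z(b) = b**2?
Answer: 312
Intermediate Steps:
p(V) = -4
p(-95)*(-3*(z(5) + 1)) = -(-12)*(5**2 + 1) = -(-12)*(25 + 1) = -(-12)*26 = -4*(-78) = 312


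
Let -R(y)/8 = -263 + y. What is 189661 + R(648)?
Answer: 186581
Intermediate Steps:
R(y) = 2104 - 8*y (R(y) = -8*(-263 + y) = 2104 - 8*y)
189661 + R(648) = 189661 + (2104 - 8*648) = 189661 + (2104 - 5184) = 189661 - 3080 = 186581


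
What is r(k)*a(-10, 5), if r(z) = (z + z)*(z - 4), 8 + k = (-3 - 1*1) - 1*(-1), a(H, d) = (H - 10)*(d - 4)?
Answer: -6600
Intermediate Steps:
a(H, d) = (-10 + H)*(-4 + d)
k = -11 (k = -8 + ((-3 - 1*1) - 1*(-1)) = -8 + ((-3 - 1) + 1) = -8 + (-4 + 1) = -8 - 3 = -11)
r(z) = 2*z*(-4 + z) (r(z) = (2*z)*(-4 + z) = 2*z*(-4 + z))
r(k)*a(-10, 5) = (2*(-11)*(-4 - 11))*(40 - 10*5 - 4*(-10) - 10*5) = (2*(-11)*(-15))*(40 - 50 + 40 - 50) = 330*(-20) = -6600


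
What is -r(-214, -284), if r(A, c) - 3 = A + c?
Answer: 495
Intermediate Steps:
r(A, c) = 3 + A + c (r(A, c) = 3 + (A + c) = 3 + A + c)
-r(-214, -284) = -(3 - 214 - 284) = -1*(-495) = 495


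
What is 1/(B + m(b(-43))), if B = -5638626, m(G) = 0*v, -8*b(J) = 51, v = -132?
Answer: -1/5638626 ≈ -1.7735e-7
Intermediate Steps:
b(J) = -51/8 (b(J) = -⅛*51 = -51/8)
m(G) = 0 (m(G) = 0*(-132) = 0)
1/(B + m(b(-43))) = 1/(-5638626 + 0) = 1/(-5638626) = -1/5638626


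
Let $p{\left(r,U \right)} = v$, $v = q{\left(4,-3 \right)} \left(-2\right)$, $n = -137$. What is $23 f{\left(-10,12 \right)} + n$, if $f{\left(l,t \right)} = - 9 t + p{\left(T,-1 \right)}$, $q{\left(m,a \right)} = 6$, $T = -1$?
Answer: $-2897$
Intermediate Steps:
$v = -12$ ($v = 6 \left(-2\right) = -12$)
$p{\left(r,U \right)} = -12$
$f{\left(l,t \right)} = -12 - 9 t$ ($f{\left(l,t \right)} = - 9 t - 12 = -12 - 9 t$)
$23 f{\left(-10,12 \right)} + n = 23 \left(-12 - 108\right) - 137 = 23 \left(-120\right) - 137 = -2760 - 137 = -2897$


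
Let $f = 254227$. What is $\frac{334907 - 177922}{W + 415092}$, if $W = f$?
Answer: $\frac{156985}{669319} \approx 0.23454$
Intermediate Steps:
$W = 254227$
$\frac{334907 - 177922}{W + 415092} = \frac{334907 - 177922}{254227 + 415092} = \frac{156985}{669319}$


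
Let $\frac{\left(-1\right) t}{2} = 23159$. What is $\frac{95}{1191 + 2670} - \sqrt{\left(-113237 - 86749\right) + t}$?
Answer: $\frac{95}{3861} - 4 i \sqrt{15394} \approx 0.024605 - 496.29 i$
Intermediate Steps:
$t = -46318$ ($t = \left(-2\right) 23159 = -46318$)
$\frac{95}{1191 + 2670} - \sqrt{\left(-113237 - 86749\right) + t} = \frac{95}{1191 + 2670} - \sqrt{\left(-113237 - 86749\right) - 46318} = \frac{95}{3861} - \sqrt{\left(-113237 - 86749\right) - 46318} = 95 \cdot \frac{1}{3861} - \sqrt{-199986 - 46318} = \frac{95}{3861} - \sqrt{-246304} = \frac{95}{3861} - 4 i \sqrt{15394}$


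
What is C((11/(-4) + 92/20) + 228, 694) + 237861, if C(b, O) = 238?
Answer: 238099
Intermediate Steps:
C((11/(-4) + 92/20) + 228, 694) + 237861 = 238 + 237861 = 238099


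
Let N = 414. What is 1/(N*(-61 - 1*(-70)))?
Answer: 1/3726 ≈ 0.00026838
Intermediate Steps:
1/(N*(-61 - 1*(-70))) = 1/(414*(-61 - 1*(-70))) = 1/(414*(-61 + 70)) = 1/(414*9) = 1/3726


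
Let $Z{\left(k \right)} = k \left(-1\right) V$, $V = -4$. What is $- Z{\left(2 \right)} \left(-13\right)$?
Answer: $104$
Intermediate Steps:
$Z{\left(k \right)} = 4 k$ ($Z{\left(k \right)} = k \left(-1\right) \left(-4\right) = - k \left(-4\right) = 4 k$)
$- Z{\left(2 \right)} \left(-13\right) = - 4 \cdot 2 \left(-13\right) = \left(-1\right) 8 \left(-13\right) = \left(-8\right) \left(-13\right) = 104$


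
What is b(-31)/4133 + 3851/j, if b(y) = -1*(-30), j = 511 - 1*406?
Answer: 15919333/433965 ≈ 36.683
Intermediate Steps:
j = 105 (j = 511 - 406 = 105)
b(y) = 30
b(-31)/4133 + 3851/j = 30/4133 + 3851/105 = 15919333/433965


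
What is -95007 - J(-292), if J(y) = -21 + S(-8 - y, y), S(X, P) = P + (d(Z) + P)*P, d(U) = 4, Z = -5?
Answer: -178790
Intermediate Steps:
S(X, P) = P + P*(4 + P) (S(X, P) = P + (4 + P)*P = P + P*(4 + P))
J(y) = -21 + y*(5 + y)
-95007 - J(-292) = -95007 - (-21 - 292*(5 - 292)) = -95007 - (-21 - 292*(-287)) = -95007 - (-21 + 83804) = -95007 - 1*83783 = -95007 - 83783 = -178790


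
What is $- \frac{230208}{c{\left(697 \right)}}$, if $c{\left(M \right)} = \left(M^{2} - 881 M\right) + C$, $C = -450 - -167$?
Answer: $\frac{230208}{128531} \approx 1.7911$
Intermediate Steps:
$C = -283$ ($C = -450 + 167 = -283$)
$c{\left(M \right)} = -283 + M^{2} - 881 M$ ($c{\left(M \right)} = \left(M^{2} - 881 M\right) - 283 = -283 + M^{2} - 881 M$)
$- \frac{230208}{c{\left(697 \right)}} = - \frac{230208}{-283 + 697^{2} - 614057} = - \frac{230208}{-283 + 485809 - 614057} = - \frac{230208}{-128531} = \left(-230208\right) \left(- \frac{1}{128531}\right) = \frac{230208}{128531}$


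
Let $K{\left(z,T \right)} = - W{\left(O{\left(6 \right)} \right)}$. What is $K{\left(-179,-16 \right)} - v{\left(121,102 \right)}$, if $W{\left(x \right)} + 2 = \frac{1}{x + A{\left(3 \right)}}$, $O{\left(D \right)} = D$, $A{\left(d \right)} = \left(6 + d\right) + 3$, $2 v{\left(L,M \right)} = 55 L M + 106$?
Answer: $- \frac{6110209}{18} \approx -3.3946 \cdot 10^{5}$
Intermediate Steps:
$v{\left(L,M \right)} = 53 + \frac{55 L M}{2}$ ($v{\left(L,M \right)} = \frac{55 L M + 106}{2} = \frac{106 + 55 L M}{2} = 53 + \frac{55 L M}{2}$)
$A{\left(d \right)} = 9 + d$
$W{\left(x \right)} = -2 + \frac{1}{12 + x}$ ($W{\left(x \right)} = -2 + \frac{1}{x + \left(9 + 3\right)} = -2 + \frac{1}{x + 12} = -2 + \frac{1}{12 + x}$)
$K{\left(z,T \right)} = \frac{35}{18}$ ($K{\left(z,T \right)} = - \frac{-23 - 12}{12 + 6} = - \frac{-23 - 12}{18} = - \frac{-35}{18} = \left(-1\right) \left(- \frac{35}{18}\right) = \frac{35}{18}$)
$K{\left(-179,-16 \right)} - v{\left(121,102 \right)} = \frac{35}{18} - \left(53 + \frac{55}{2} \cdot 121 \cdot 102\right) = \frac{35}{18} - \left(53 + 339405\right) = \frac{35}{18} - 339458 = - \frac{6110209}{18}$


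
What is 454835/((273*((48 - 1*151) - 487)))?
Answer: -90967/32214 ≈ -2.8238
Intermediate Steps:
454835/((273*((48 - 1*151) - 487))) = 454835/((273*((48 - 151) - 487))) = 454835/((273*(-103 - 487))) = 454835/((273*(-590))) = 454835/(-161070) = 454835*(-1/161070) = -90967/32214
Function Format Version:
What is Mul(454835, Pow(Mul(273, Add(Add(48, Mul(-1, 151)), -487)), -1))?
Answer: Rational(-90967, 32214) ≈ -2.8238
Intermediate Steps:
Mul(454835, Pow(Mul(273, Add(Add(48, Mul(-1, 151)), -487)), -1)) = Mul(454835, Pow(Mul(273, Add(Add(48, -151), -487)), -1)) = Mul(454835, Pow(Mul(273, Add(-103, -487)), -1)) = Mul(454835, Pow(Mul(273, -590), -1)) = Mul(454835, Pow(-161070, -1)) = Mul(454835, Rational(-1, 161070)) = Rational(-90967, 32214)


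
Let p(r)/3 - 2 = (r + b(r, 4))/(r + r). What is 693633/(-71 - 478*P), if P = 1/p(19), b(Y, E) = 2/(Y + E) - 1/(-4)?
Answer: -18251565129/3539311 ≈ -5156.8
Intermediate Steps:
b(Y, E) = 1/4 + 2/(E + Y) (b(Y, E) = 2/(E + Y) - 1*(-1/4) = 2/(E + Y) + 1/4 = 1/4 + 2/(E + Y))
p(r) = 6 + 3*(r + (12 + r)/(4*(4 + r)))/(2*r) (p(r) = 6 + 3*((r + (8 + 4 + r)/(4*(4 + r)))/(r + r)) = 6 + 3*((r + (12 + r)/(4*(4 + r)))/((2*r))) = 6 + 3*((r + (12 + r)/(4*(4 + r)))*(1/(2*r))) = 6 + 3*((r + (12 + r)/(4*(4 + r)))/(2*r)) = 6 + 3*(r + (12 + r)/(4*(4 + r)))/(2*r))
P = 3496/26313 (P = 1/((3/8)*(12 + 20*19**2 + 81*19)/(19*(4 + 19))) = 1/((3/8)*(1/19)*(12 + 20*361 + 1539)/23) = 1/((3/8)*(1/19)*(1/23)*(12 + 7220 + 1539)) = 1/((3/8)*(1/19)*(1/23)*8771) = 1/(26313/3496) = 3496/26313 ≈ 0.13286)
693633/(-71 - 478*P) = 693633/(-71 - 478*3496/26313) = 693633/(-71 - 1671088/26313) = 693633/(-3539311/26313) = 693633*(-26313/3539311) = -18251565129/3539311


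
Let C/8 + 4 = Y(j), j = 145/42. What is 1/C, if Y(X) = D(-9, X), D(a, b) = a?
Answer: -1/104 ≈ -0.0096154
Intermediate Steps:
j = 145/42 (j = 145*(1/42) = 145/42 ≈ 3.4524)
Y(X) = -9
C = -104 (C = -32 + 8*(-9) = -32 - 72 = -104)
1/C = 1/(-104) = -1/104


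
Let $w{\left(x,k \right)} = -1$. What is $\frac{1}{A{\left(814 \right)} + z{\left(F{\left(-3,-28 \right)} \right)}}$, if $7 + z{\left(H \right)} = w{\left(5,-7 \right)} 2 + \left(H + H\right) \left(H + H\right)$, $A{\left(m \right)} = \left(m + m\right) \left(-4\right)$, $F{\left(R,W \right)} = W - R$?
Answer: $- \frac{1}{4021} \approx -0.00024869$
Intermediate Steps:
$A{\left(m \right)} = - 8 m$ ($A{\left(m \right)} = 2 m \left(-4\right) = - 8 m$)
$z{\left(H \right)} = -9 + 4 H^{2}$ ($z{\left(H \right)} = -7 + \left(\left(-1\right) 2 + \left(H + H\right) \left(H + H\right)\right) = -7 + \left(-2 + 2 H 2 H\right) = -7 + \left(-2 + 4 H^{2}\right) = -9 + 4 H^{2}$)
$\frac{1}{A{\left(814 \right)} + z{\left(F{\left(-3,-28 \right)} \right)}} = \frac{1}{\left(-8\right) 814 - \left(9 - 4 \left(-28 - -3\right)^{2}\right)} = \frac{1}{-6512 - \left(9 - 4 \left(-28 + 3\right)^{2}\right)} = \frac{1}{-6512 - \left(9 - 4 \left(-25\right)^{2}\right)} = \frac{1}{-6512 + \left(-9 + 4 \cdot 625\right)} = \frac{1}{-6512 + \left(-9 + 2500\right)} = \frac{1}{-6512 + 2491} = \frac{1}{-4021} = - \frac{1}{4021}$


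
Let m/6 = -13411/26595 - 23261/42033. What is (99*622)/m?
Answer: -3824225179335/394110286 ≈ -9703.4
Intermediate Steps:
m = -788220572/124207515 (m = 6*(-13411/26595 - 23261/42033) = 6*(-394110286/372622545) = -788220572/124207515 ≈ -6.3460)
(99*622)/m = (99*622)/(-788220572/124207515) = 61578*(-124207515/788220572) = -3824225179335/394110286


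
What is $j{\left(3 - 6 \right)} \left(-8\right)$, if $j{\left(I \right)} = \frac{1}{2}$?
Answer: $-4$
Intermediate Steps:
$j{\left(I \right)} = \frac{1}{2}$
$j{\left(3 - 6 \right)} \left(-8\right) = \frac{1}{2} \left(-8\right) = -4$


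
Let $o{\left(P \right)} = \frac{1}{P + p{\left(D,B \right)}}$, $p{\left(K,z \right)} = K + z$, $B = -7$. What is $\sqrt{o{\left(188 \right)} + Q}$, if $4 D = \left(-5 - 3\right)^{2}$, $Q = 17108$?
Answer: $\frac{\sqrt{663944569}}{197} \approx 130.8$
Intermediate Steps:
$D = 16$ ($D = \frac{\left(-5 - 3\right)^{2}}{4} = \frac{\left(-8\right)^{2}}{4} = \frac{1}{4} \cdot 64 = 16$)
$o{\left(P \right)} = \frac{1}{9 + P}$ ($o{\left(P \right)} = \frac{1}{P + \left(16 - 7\right)} = \frac{1}{P + 9} = \frac{1}{9 + P}$)
$\sqrt{o{\left(188 \right)} + Q} = \sqrt{\frac{1}{9 + 188} + 17108} = \sqrt{\frac{1}{197} + 17108} = \sqrt{\frac{3370277}{197}} = \frac{\sqrt{663944569}}{197}$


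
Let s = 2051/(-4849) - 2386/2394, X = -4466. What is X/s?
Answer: 12960896949/4119952 ≈ 3145.9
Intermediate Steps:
s = -8239904/5804253 (s = 2051*(-1/4849) - 2386*1/2394 = -2051/4849 - 1193/1197 = -8239904/5804253 ≈ -1.4196)
X/s = -4466/(-8239904/5804253) = -4466*(-5804253/8239904) = 12960896949/4119952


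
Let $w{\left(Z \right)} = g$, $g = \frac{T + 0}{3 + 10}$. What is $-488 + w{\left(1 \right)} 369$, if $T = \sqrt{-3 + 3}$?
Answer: $-488$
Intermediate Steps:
$T = 0$ ($T = \sqrt{0} = 0$)
$g = 0$ ($g = \frac{0 + 0}{3 + 10} = \frac{0}{13} = 0 \cdot \frac{1}{13} = 0$)
$w{\left(Z \right)} = 0$
$-488 + w{\left(1 \right)} 369 = -488 + 0 \cdot 369 = -488 + 0 = -488$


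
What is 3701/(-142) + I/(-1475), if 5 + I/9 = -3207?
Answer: -1354039/209450 ≈ -6.4647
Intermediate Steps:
I = -28908 (I = -45 + 9*(-3207) = -45 - 28863 = -28908)
3701/(-142) + I/(-1475) = 3701/(-142) - 28908/(-1475) = 3701*(-1/142) - 28908*(-1/1475) = -3701/142 + 28908/1475 = -1354039/209450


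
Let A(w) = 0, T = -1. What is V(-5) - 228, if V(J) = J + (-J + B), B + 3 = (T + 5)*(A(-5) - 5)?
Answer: -251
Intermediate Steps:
B = -23 (B = -3 + (-1 + 5)*(0 - 5) = -3 + 4*(-5) = -3 - 20 = -23)
V(J) = -23 (V(J) = J + (-J - 23) = J + (-23 - J) = -23)
V(-5) - 228 = -23 - 228 = -251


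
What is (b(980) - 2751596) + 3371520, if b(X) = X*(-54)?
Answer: 567004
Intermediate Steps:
b(X) = -54*X
(b(980) - 2751596) + 3371520 = (-54*980 - 2751596) + 3371520 = (-52920 - 2751596) + 3371520 = -2804516 + 3371520 = 567004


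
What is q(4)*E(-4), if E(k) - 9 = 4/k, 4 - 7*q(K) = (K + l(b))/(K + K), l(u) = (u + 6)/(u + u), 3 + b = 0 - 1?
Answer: 113/28 ≈ 4.0357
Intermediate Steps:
b = -4 (b = -3 + (0 - 1) = -3 - 1 = -4)
l(u) = (6 + u)/(2*u) (l(u) = (6 + u)/((2*u)) = (6 + u)*(1/(2*u)) = (6 + u)/(2*u))
q(K) = 4/7 - (-¼ + K)/(14*K) (q(K) = 4/7 - (K + (½)*(6 - 4)/(-4))/(7*(K + K)) = 4/7 - (K + (½)*(-¼)*2)/(7*(2*K)) = 4/7 - (K - ¼)*1/(2*K)/7 = 4/7 - (-¼ + K)*1/(2*K)/7 = 4/7 - (-¼ + K)/(14*K))
E(k) = 9 + 4/k
q(4)*E(-4) = ((1/56)*(1 + 28*4)/4)*(9 + 4/(-4)) = ((1/56)*(¼)*(1 + 112))*(9 + 4*(-¼)) = ((1/56)*(¼)*113)*(9 - 1) = (113/224)*8 = 113/28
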